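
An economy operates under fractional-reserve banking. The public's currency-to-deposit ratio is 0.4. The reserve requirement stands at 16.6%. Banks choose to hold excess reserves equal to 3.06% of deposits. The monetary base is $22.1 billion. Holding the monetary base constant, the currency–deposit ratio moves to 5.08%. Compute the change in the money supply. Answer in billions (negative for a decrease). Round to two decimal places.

$42.01 billion

Initially m₁ = (1 + 0.4) / (0.166 + 0.0306 + 0.4) ≈ 2.34663, so M₁ = 2.34663 × 22.1 ≈ 51.8605 billion.
After the change m₂ = (1 + 0.0508) / (0.166 + 0.0306 + 0.0508) ≈ 4.24737, so M₂ = 4.24737 × 22.1 ≈ 93.8669 billion.
ΔM = M₂ − M₁ = 93.8669 − 51.8605 = 42.0064 billion.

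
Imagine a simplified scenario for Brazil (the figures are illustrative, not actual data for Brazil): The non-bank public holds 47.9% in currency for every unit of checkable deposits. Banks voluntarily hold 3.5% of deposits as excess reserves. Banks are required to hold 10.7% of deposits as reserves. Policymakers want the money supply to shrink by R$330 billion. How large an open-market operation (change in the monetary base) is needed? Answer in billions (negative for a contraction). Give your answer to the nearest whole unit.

The money multiplier is m = (1 + c) / (rr + e + c) = (1 + 0.479) / (0.107 + 0.035 + 0.479) ≈ 2.3816.
ΔMB = ΔM / m = (−330) / 2.3816 ≈ -138.5623 billion.

-139 billion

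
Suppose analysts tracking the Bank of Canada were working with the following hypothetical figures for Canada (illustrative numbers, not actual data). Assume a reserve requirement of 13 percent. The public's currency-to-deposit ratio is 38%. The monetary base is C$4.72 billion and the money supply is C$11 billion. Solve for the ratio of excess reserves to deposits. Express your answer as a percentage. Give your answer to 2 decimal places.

Using m = M/MB = 11/4.72 ≈ 2.330508. Since m = (1 + c)/(c + rr + e), the denominator satisfies c + rr + e = (1 + c)/m = (1 + 0.38) / 2.330508 ≈ 0.592146.
With c = 0.38 and rr = 0.13, the ratio of excess reserves to deposits is 0.592146 − 0.38 − 0.13 = 0.082146.

8.21%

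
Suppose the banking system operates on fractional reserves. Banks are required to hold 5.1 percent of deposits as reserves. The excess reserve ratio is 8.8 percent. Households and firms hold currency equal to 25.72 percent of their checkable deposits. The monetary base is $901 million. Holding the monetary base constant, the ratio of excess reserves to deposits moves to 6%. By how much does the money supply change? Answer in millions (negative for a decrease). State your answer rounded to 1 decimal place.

$217.4 million

Initially m₁ = (1 + 0.2572) / (0.051 + 0.088 + 0.2572) ≈ 3.17314, so M₁ = 3.17314 × 901 ≈ 2858.9991 million.
After the change m₂ = (1 + 0.2572) / (0.051 + 0.06 + 0.2572) ≈ 3.41445, so M₂ = 3.41445 × 901 ≈ 3076.4194 million.
ΔM = M₂ − M₁ = 3076.4194 − 2858.9991 = 217.4203 million.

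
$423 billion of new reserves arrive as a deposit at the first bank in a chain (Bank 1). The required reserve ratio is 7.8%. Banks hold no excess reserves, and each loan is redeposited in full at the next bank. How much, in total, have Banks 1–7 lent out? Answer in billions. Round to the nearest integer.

$2168 billion

Bank i lends (1 − rr)^i of the original deposit: Bank 1 lends 423·0.9220 = 390.0060, Bank 2 lends 423·0.9220² ≈ 359.5855, and so on.
Summing a geometric series: total = 423·[0.9220·(1 − 0.9220^7) / (1 − 0.9220)] ≈ 2168.0777 billion.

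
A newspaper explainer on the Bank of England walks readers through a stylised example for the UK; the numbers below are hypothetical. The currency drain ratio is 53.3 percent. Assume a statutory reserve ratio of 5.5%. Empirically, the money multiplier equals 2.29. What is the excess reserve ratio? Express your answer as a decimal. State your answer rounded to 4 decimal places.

Using m = 2.29. Since m = (1 + c)/(c + rr + e), the denominator satisfies c + rr + e = (1 + c)/m = (1 + 0.533) / 2.29 ≈ 0.669432.
With c = 0.533 and rr = 0.055, the excess reserve ratio is 0.669432 − 0.533 − 0.055 = 0.081432.

0.0814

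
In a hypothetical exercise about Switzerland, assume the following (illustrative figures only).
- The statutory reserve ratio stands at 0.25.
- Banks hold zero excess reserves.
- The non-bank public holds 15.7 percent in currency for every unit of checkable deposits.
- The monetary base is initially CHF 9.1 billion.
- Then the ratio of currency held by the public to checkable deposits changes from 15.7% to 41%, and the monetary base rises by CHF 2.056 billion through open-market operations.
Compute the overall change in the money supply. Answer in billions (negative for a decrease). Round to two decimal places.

-2.04 billion

Before: m₁ = (1 + 0.157) / (0.25 + 0.157) ≈ 2.84275, MB₁ = 9.1, so M₁ = 2.84275 × 9.1 ≈ 25.869 billion.
After: m₂ = (1 + 0.41) / (0.25 + 0.41) ≈ 2.13636, MB₂ = 9.1 + 2.056 = 11.156, so M₂ = 2.13636 × 11.156 ≈ 23.8332 billion.
ΔM = M₂ − M₁ = 23.8332 − 25.869 = -2.0358 billion.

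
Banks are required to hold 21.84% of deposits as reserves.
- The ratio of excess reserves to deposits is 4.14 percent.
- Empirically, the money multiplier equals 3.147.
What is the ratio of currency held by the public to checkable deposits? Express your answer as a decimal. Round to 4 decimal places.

Using m = 3.147. From m = (1 + c)/(c + rr + e), rearranging gives 1 + c = m·(c + rr + e), so c·(1 − m) = m·(rr + e) − 1.
Hence c = [m·(rr + e) − 1]/(1 − m) = [3.147 × (0.2184 + 0.0414) − 1] / (1 − 3.147) ≈ 0.084960.

0.0850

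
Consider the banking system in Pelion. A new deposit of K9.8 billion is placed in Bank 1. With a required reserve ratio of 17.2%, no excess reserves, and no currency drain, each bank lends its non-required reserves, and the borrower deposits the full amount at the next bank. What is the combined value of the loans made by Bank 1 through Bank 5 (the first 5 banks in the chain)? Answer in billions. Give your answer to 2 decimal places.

Bank i lends (1 − rr)^i of the original deposit: Bank 1 lends 9.8·0.8280 = 8.1144, Bank 2 lends 9.8·0.8280² ≈ 6.7187, and so on.
Summing a geometric series: total = 9.8·[0.8280·(1 − 0.8280^5) / (1 − 0.8280)] ≈ 28.8164 billion.

K28.82 billion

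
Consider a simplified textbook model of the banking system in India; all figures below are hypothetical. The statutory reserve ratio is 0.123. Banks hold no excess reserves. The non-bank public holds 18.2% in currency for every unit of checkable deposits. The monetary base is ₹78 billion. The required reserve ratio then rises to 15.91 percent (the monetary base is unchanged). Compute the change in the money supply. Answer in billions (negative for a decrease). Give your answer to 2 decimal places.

-31.99 billion

Initially m₁ = (1 + 0.182) / (0.123 + 0.182) ≈ 3.87541, so M₁ = 3.87541 × 78 ≈ 302.282 billion.
After the change m₂ = (1 + 0.182) / (0.1591 + 0.182) ≈ 3.46526, so M₂ = 3.46526 × 78 ≈ 270.2903 billion.
ΔM = M₂ − M₁ = 270.2903 − 302.282 = -31.9917 billion.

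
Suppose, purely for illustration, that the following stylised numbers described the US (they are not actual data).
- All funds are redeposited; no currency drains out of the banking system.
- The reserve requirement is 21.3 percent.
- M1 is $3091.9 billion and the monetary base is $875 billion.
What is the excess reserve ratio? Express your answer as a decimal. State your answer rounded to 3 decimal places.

0.070

Using m = M/MB = 3091.9/875 = 3.533600. Since m = (1 + c)/(c + rr + e), the denominator satisfies c + rr + e = (1 + c)/m = (1 + 0) / 3.533600 ≈ 0.282998.
With c = 0 and rr = 0.213, the excess reserve ratio is 0.282998 − 0 − 0.213 = 0.069998.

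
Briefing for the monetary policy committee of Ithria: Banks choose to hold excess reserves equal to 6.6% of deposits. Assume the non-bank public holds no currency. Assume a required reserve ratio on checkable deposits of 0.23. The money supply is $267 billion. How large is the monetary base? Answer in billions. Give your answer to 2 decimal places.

The money multiplier is m = 1 / (rr + e) = 1 / (0.23 + 0.066) ≈ 3.378378.
MB = M / m = 267 / 3.378378 ≈ 79.032 billion.

$79.03 billion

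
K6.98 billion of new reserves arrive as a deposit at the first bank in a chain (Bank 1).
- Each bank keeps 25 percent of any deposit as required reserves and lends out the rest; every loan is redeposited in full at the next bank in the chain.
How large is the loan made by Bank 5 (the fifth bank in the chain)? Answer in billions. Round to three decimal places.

Each bank lends a fraction (1 − rr) = 0.7500 of the deposit it receives, so Bank 5 receives 6.98·0.7500^4 and lends 6.98·0.7500^5 ≈ 1.6564 billion.

K1.656 billion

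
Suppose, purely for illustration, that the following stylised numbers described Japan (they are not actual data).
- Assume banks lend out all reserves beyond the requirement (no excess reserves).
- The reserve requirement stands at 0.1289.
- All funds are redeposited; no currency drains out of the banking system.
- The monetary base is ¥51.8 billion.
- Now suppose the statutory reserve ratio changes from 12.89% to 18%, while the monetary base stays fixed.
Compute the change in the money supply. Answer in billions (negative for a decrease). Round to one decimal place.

-114.1 billion

Initially m₁ = 1 / (0.1289) ≈ 7.7580, so M₁ = 7.7580 × 51.8 = 401.8644 billion.
After the change m₂ = 1 / (0.18) ≈ 5.5556, so M₂ = 5.5556 × 51.8 ≈ 287.7801 billion.
ΔM = M₂ − M₁ = 287.7801 − 401.8644 = -114.0843 billion.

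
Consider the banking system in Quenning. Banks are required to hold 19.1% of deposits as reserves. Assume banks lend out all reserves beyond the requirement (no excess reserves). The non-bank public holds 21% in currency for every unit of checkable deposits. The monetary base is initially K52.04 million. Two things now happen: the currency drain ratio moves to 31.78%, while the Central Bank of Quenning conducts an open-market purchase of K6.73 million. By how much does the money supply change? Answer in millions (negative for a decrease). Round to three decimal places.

Before: m₁ = (1 + 0.21) / (0.191 + 0.21) ≈ 3.017456, MB₁ = 52.04, so M₁ = 3.017456 × 52.04 ≈ 157.0284 million.
After: m₂ = (1 + 0.3178) / (0.191 + 0.3178) ≈ 2.590016, MB₂ = 52.04 + 6.73 = 58.77, so M₂ = 2.590016 × 58.77 ≈ 152.2152 million.
ΔM = M₂ − M₁ = 152.2152 − 157.0284 = -4.8132 million.

-4.813 million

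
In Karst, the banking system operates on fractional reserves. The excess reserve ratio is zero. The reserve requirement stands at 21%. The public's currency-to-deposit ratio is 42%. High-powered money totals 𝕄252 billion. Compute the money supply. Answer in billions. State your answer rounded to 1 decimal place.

The money multiplier is m = (1 + c) / (rr + c) = (1 + 0.42) / (0.21 + 0.42) ≈ 2.25397.
So M = m × MB = 2.25397 × 252 ≈ 568.0004 billion.

𝕄568.0 billion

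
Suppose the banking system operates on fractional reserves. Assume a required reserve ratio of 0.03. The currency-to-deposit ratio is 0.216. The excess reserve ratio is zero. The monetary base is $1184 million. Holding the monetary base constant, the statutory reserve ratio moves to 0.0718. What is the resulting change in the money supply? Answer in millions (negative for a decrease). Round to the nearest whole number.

-850 million

Initially m₁ = (1 + 0.216) / (0.03 + 0.216) ≈ 4.94309, so M₁ = 4.94309 × 1184 ≈ 5852.6186 million.
After the change m₂ = (1 + 0.216) / (0.0718 + 0.216) ≈ 4.22516, so M₂ = 4.22516 × 1184 ≈ 5002.5894 million.
ΔM = M₂ − M₁ = 5002.5894 − 5852.6186 = -850.0292 million.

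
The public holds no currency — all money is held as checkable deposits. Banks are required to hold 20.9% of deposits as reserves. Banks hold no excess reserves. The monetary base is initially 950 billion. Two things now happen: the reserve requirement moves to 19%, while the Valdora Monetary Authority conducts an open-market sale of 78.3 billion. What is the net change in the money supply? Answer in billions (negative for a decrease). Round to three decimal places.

Before: m₁ = 1 / (0.209) ≈ 4.7846890, MB₁ = 950, so M₁ = 4.7846890 × 950 ≈ 4545.4546 billion.
After: m₂ = 1 / (0.19) ≈ 5.2631579, MB₂ = 950 − 78.3 = 871.7, so M₂ = 5.2631579 × 871.7 ≈ 4587.8947 billion.
ΔM = M₂ − M₁ = 4587.8947 − 4545.4546 = 42.4401 billion.

42.440 billion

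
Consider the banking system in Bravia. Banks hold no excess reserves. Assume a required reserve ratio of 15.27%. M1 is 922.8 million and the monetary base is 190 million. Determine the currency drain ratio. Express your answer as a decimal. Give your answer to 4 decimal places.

0.0670

Using m = M/MB = 922.8/190 ≈ 4.856842. From m = (1 + c)/(c + rr + e), rearranging gives 1 + c = m·(c + rr + e), so c·(1 − m) = m·(rr + e) − 1.
Hence c = [m·(rr + e) − 1]/(1 − m) = [4.856842 × (0.1527 + 0) − 1] / (1 − 4.856842) ≈ 0.066988.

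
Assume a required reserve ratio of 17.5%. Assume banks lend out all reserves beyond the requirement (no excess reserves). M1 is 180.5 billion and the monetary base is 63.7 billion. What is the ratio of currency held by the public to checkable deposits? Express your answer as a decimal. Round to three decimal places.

0.275

Using m = M/MB = 180.5/63.7 ≈ 2.833595. From m = (1 + c)/(c + rr + e), rearranging gives 1 + c = m·(c + rr + e), so c·(1 − m) = m·(rr + e) − 1.
Hence c = [m·(rr + e) − 1]/(1 − m) = [2.833595 × (0.175 + 0) − 1] / (1 − 2.833595) ≈ 0.274936.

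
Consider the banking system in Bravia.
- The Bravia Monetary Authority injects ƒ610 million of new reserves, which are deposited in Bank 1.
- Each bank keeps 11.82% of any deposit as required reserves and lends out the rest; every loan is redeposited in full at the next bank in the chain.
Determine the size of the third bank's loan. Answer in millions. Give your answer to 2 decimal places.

ƒ418.25 million

Each bank lends a fraction (1 − rr) = 0.8818 of the deposit it receives, so Bank 3 receives 610·0.8818^2 and lends 610·0.8818^3 ≈ 418.2540 million.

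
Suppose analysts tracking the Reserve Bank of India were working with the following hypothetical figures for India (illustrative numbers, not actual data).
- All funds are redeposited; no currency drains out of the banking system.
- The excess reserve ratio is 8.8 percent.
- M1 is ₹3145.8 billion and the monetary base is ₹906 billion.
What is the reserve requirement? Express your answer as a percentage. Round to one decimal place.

Using m = M/MB = 3145.8/906 ≈ 3.472185. Since m = (1 + c)/(c + rr + e), the denominator satisfies c + rr + e = (1 + c)/m = (1 + 0) / 3.472185 ≈ 0.288003.
With c = 0 and e = 0.088, the reserve requirement is 0.288003 − 0 − 0.088 = 0.200003.

20.0%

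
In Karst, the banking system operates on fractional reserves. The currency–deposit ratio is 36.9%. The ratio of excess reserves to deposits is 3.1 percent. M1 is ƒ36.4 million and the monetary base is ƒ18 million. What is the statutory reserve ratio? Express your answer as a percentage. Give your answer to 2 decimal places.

Using m = M/MB = 36.4/18 ≈ 2.022222. Since m = (1 + c)/(c + rr + e), the denominator satisfies c + rr + e = (1 + c)/m = (1 + 0.369) / 2.022222 ≈ 0.676978.
With c = 0.369 and e = 0.031, the statutory reserve ratio is 0.676978 − 0.369 − 0.031 = 0.276978.

27.70%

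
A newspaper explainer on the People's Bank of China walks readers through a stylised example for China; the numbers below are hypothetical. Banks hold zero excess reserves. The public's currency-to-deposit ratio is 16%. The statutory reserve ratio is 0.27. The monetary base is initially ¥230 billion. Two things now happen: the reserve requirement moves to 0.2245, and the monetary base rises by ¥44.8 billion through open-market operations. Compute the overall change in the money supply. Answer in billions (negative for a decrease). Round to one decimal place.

¥208.6 billion

Before: m₁ = (1 + 0.16) / (0.27 + 0.16) ≈ 2.69767, MB₁ = 230, so M₁ = 2.69767 × 230 = 620.4641 billion.
After: m₂ = (1 + 0.16) / (0.2245 + 0.16) ≈ 3.01691, MB₂ = 230 + 44.8 = 274.8, so M₂ = 3.01691 × 274.8 ≈ 829.0469 billion.
ΔM = M₂ − M₁ = 829.0469 − 620.4641 = 208.5828 billion.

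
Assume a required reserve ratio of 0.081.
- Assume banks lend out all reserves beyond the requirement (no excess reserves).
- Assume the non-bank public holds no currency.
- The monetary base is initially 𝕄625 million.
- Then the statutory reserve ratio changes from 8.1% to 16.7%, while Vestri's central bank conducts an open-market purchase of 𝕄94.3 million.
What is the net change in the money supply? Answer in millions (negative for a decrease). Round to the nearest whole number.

-3409 million

Before: m₁ = 1 / (0.081) ≈ 12.3457, MB₁ = 625, so M₁ = 12.3457 × 625 = 7716.0625 million.
After: m₂ = 1 / (0.167) ≈ 5.9880, MB₂ = 625 + 94.3 = 719.3, so M₂ = 5.9880 × 719.3 = 4307.1684 million.
ΔM = M₂ − M₁ = 4307.1684 − 7716.0625 = -3408.8941 million.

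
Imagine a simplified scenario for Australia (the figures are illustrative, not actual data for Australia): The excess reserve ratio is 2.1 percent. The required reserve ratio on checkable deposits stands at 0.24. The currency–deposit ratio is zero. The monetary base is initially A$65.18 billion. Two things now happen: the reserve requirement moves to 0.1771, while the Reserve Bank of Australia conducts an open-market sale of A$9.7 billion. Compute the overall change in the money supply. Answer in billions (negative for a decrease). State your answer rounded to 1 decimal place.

Before: m₁ = 1 / (0.24 + 0.021) ≈ 3.8314, MB₁ = 65.18, so M₁ = 3.8314 × 65.18 ≈ 249.7307 billion.
After: m₂ = 1 / (0.1771 + 0.021) ≈ 5.0480, MB₂ = 65.18 − 9.7 = 55.48, so M₂ = 5.0480 × 55.48 ≈ 280.063 billion.
ΔM = M₂ − M₁ = 280.063 − 249.7307 = 30.3323 billion.

A$30.3 billion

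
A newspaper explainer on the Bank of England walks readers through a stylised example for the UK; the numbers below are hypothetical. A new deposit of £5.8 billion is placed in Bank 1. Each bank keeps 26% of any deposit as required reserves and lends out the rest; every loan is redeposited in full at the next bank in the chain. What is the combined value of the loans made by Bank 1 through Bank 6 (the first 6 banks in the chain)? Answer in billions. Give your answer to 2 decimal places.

£13.80 billion

Bank i lends (1 − rr)^i of the original deposit: Bank 1 lends 5.8·0.7400 = 4.2920, Bank 2 lends 5.8·0.7400² ≈ 3.1761, and so on.
Summing a geometric series: total = 5.8·[0.7400·(1 − 0.7400^6) / (1 − 0.7400)] ≈ 13.7970 billion.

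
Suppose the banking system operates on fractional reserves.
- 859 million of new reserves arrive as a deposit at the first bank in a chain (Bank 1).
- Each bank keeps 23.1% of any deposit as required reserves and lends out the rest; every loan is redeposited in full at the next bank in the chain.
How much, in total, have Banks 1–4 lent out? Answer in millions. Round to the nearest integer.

Bank i lends (1 − rr)^i of the original deposit: Bank 1 lends 859·0.7690 = 660.5710, Bank 2 lends 859·0.7690² ≈ 507.9791, and so on.
Summing a geometric series: total = 859·[0.7690·(1 − 0.7690^4) / (1 − 0.7690)] ≈ 1859.5851 million.

1860 million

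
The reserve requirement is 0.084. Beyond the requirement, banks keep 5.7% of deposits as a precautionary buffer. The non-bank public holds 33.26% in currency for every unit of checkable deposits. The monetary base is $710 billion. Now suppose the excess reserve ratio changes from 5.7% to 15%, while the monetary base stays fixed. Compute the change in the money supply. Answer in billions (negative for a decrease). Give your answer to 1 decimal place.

Initially m₁ = (1 + 0.3326) / (0.084 + 0.057 + 0.3326) ≈ 2.81377, so M₁ = 2.81377 × 710 = 1997.7767 billion.
After the change m₂ = (1 + 0.3326) / (0.084 + 0.15 + 0.3326) ≈ 2.35192, so M₂ = 2.35192 × 710 = 1669.8632 billion.
ΔM = M₂ − M₁ = 1669.8632 − 1997.7767 = -327.9135 billion.

-327.9 billion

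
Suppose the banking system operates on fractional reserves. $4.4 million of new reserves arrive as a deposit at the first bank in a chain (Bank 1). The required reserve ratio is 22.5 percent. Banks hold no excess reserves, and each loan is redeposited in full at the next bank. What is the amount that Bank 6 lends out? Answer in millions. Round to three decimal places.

$0.953 million

Each bank lends a fraction (1 − rr) = 0.7750 of the deposit it receives, so Bank 6 receives 4.4·0.7750^5 and lends 4.4·0.7750^6 ≈ 0.9534 million.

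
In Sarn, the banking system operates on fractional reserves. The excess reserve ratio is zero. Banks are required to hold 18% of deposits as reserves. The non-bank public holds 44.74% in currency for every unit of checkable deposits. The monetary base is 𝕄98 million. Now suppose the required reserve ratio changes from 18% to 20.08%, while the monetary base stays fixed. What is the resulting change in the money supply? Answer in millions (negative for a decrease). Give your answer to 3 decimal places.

-7.255 million

Initially m₁ = (1 + 0.4474) / (0.18 + 0.4474) ≈ 2.306981, so M₁ = 2.306981 × 98 ≈ 226.0841 million.
After the change m₂ = (1 + 0.4474) / (0.2008 + 0.4474) ≈ 2.232953, so M₂ = 2.232953 × 98 ≈ 218.8294 million.
ΔM = M₂ − M₁ = 218.8294 − 226.0841 = -7.2547 million.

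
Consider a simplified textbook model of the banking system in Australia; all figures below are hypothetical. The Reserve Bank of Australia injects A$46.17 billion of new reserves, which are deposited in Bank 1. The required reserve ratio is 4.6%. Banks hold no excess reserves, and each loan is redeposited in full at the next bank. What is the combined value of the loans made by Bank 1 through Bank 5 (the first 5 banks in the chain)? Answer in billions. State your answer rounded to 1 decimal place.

A$200.9 billion

Bank i lends (1 − rr)^i of the original deposit: Bank 1 lends 46.17·0.9540 ≈ 44.0462, Bank 2 lends 46.17·0.9540² ≈ 42.0201, and so on.
Summing a geometric series: total = 46.17·[0.9540·(1 − 0.9540^5) / (1 − 0.9540)] ≈ 200.8804 billion.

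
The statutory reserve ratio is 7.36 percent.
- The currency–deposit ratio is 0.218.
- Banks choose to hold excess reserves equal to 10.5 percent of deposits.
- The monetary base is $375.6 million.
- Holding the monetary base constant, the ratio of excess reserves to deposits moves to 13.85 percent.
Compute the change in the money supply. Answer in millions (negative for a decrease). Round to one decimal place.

-89.8 million

Initially m₁ = (1 + 0.218) / (0.0736 + 0.105 + 0.218) ≈ 3.07110, so M₁ = 3.07110 × 375.6 ≈ 1153.5052 million.
After the change m₂ = (1 + 0.218) / (0.0736 + 0.1385 + 0.218) ≈ 2.83190, so M₂ = 2.83190 × 375.6 ≈ 1063.6616 million.
ΔM = M₂ − M₁ = 1063.6616 − 1153.5052 = -89.8436 million.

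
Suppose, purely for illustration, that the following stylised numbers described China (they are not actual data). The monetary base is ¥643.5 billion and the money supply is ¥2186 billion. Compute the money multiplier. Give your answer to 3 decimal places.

The money multiplier is m = M / MB = 2186 / 643.5 ≈ 3.39705.

3.397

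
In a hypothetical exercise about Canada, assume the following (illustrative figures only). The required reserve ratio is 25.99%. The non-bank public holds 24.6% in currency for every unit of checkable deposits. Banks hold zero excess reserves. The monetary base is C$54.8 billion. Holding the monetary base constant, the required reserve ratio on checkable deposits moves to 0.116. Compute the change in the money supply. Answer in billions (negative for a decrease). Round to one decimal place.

C$53.7 billion

Initially m₁ = (1 + 0.246) / (0.2599 + 0.246) ≈ 2.4629, so M₁ = 2.4629 × 54.8 ≈ 134.9669 billion.
After the change m₂ = (1 + 0.246) / (0.116 + 0.246) ≈ 3.4420, so M₂ = 3.4420 × 54.8 = 188.6216 billion.
ΔM = M₂ − M₁ = 188.6216 − 134.9669 = 53.6547 billion.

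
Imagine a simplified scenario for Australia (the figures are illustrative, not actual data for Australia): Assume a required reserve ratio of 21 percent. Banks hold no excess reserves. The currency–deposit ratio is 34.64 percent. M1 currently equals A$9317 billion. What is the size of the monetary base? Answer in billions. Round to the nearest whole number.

A$3850 billion

The money multiplier is m = (1 + c) / (rr + c) = (1 + 0.3464) / (0.21 + 0.3464) ≈ 2.41984.
MB = M / m = 9317 / 2.41984 ≈ 3850.2546 billion.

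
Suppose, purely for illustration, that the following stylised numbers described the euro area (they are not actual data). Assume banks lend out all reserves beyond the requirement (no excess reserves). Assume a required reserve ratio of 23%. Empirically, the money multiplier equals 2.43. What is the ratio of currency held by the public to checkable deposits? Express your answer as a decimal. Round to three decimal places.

0.308

Using m = 2.43. From m = (1 + c)/(c + rr + e), rearranging gives 1 + c = m·(c + rr + e), so c·(1 − m) = m·(rr + e) − 1.
Hence c = [m·(rr + e) − 1]/(1 − m) = [2.43 × (0.23 + 0) − 1] / (1 − 2.43) ≈ 0.308462.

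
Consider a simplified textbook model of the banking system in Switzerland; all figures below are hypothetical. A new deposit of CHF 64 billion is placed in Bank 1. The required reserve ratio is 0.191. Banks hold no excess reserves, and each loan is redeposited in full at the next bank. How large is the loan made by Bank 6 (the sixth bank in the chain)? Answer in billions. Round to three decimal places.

CHF 17.942 billion

Each bank lends a fraction (1 − rr) = 0.8090 of the deposit it receives, so Bank 6 receives 64·0.8090^5 and lends 64·0.8090^6 ≈ 17.9420 billion.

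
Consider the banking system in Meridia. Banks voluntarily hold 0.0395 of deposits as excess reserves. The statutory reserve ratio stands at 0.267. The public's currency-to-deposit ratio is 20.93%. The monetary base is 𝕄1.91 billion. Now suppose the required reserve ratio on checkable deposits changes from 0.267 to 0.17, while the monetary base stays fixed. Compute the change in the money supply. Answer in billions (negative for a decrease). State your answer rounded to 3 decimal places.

𝕄1.037 billion

Initially m₁ = (1 + 0.2093) / (0.267 + 0.0395 + 0.2093) ≈ 2.34451, so M₁ = 2.34451 × 1.91 ≈ 4.478 billion.
After the change m₂ = (1 + 0.2093) / (0.17 + 0.0395 + 0.2093) ≈ 2.88754, so M₂ = 2.88754 × 1.91 ≈ 5.5152 billion.
ΔM = M₂ − M₁ = 5.5152 − 4.478 = 1.0372 billion.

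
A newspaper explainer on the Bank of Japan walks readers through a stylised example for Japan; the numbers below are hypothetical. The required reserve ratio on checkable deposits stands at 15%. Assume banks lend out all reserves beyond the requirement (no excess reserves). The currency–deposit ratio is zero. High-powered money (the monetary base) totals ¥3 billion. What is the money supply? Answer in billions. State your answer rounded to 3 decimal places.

With no currency drain or excess reserves, the money multiplier is m = 1/rr = 1/0.15 ≈ 6.66667.
Money supply M = m × MB = 6.66667 × 3 ≈ 20 billion.

¥20.000 billion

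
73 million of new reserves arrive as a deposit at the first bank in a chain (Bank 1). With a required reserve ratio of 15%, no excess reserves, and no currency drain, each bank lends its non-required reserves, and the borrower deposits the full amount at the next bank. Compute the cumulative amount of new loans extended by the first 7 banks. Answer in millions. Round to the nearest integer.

281 million

Bank i lends (1 − rr)^i of the original deposit: Bank 1 lends 73·0.8500 = 62.0500, Bank 2 lends 73·0.8500² = 52.7425, and so on.
Summing a geometric series: total = 73·[0.8500·(1 − 0.8500^7) / (1 − 0.8500)] ≈ 281.0546 million.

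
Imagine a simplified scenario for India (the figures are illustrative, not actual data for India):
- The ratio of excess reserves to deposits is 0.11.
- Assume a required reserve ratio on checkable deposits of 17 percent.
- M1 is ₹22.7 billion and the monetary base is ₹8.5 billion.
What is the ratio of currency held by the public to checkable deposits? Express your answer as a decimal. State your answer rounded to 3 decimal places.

0.151

Using m = M/MB = 22.7/8.5 ≈ 2.670588. From m = (1 + c)/(c + rr + e), rearranging gives 1 + c = m·(c + rr + e), so c·(1 − m) = m·(rr + e) − 1.
Hence c = [m·(rr + e) − 1]/(1 − m) = [2.670588 × (0.17 + 0.11) − 1] / (1 − 2.670588) ≈ 0.150986.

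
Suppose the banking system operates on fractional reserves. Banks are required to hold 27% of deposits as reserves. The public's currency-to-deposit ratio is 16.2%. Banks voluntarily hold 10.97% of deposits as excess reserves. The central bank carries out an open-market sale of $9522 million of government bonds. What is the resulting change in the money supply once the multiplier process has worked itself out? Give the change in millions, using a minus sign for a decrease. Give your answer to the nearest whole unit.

The money multiplier is m = (1 + c) / (rr + e + c) = (1 + 0.162) / (0.27 + 0.1097 + 0.162) ≈ 2.14510.
The sale removes 9522 million of base, so ΔM = m × ΔMB = 2.14510 × (−9522) = -20425.6422 million.

-20426 million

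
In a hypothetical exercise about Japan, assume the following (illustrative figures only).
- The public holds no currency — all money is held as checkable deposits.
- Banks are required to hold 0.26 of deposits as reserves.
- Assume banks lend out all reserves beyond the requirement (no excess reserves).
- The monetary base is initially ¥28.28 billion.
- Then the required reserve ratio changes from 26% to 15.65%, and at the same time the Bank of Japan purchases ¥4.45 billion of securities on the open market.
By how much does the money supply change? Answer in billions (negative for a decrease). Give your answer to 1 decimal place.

¥100.4 billion

Before: m₁ = 1 / (0.26) ≈ 3.8462, MB₁ = 28.28, so M₁ = 3.8462 × 28.28 ≈ 108.7705 billion.
After: m₂ = 1 / (0.1565) ≈ 6.3898, MB₂ = 28.28 + 4.45 = 32.73, so M₂ = 6.3898 × 32.73 ≈ 209.1382 billion.
ΔM = M₂ − M₁ = 209.1382 − 108.7705 = 100.3677 billion.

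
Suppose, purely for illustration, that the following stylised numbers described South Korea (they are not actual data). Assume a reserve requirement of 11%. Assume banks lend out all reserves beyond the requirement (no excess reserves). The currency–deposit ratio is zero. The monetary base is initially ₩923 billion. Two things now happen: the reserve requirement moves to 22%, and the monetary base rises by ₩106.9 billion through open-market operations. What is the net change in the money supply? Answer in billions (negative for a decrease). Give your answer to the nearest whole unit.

Before: m₁ = 1 / (0.11) ≈ 9.09091, MB₁ = 923, so M₁ = 9.09091 × 923 ≈ 8390.9099 billion.
After: m₂ = 1 / (0.22) ≈ 4.54545, MB₂ = 923 + 106.9 = 1029.9, so M₂ = 4.54545 × 1029.9 ≈ 4681.359 billion.
ΔM = M₂ − M₁ = 4681.359 − 8390.9099 = -3709.5509 billion.

-3710 billion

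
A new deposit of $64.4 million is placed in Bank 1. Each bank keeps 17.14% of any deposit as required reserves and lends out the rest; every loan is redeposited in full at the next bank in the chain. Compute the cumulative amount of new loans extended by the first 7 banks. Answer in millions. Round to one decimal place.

$227.8 million

Bank i lends (1 − rr)^i of the original deposit: Bank 1 lends 64.4·0.8286 ≈ 53.3618, Bank 2 lends 64.4·0.8286² ≈ 44.2156, and so on.
Summing a geometric series: total = 64.4·[0.8286·(1 − 0.8286^7) / (1 − 0.8286)] ≈ 227.8393 million.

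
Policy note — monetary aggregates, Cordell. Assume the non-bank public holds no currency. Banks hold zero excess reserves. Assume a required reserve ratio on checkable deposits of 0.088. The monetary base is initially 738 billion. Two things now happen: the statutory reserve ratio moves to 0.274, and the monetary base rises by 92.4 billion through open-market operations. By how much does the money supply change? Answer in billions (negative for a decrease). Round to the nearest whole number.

Before: m₁ = 1 / (0.088) ≈ 11.3636, MB₁ = 738, so M₁ = 11.3636 × 738 = 8386.3368 billion.
After: m₂ = 1 / (0.274) ≈ 3.6496, MB₂ = 738 + 92.4 = 830.4, so M₂ = 3.6496 × 830.4 ≈ 3030.6278 billion.
ΔM = M₂ − M₁ = 3030.6278 − 8386.3368 = -5355.709 billion.

-5356 billion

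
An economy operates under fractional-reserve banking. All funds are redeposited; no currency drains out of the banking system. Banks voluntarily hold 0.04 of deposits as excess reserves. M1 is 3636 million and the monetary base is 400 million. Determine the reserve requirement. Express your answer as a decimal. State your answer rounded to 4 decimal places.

Using m = M/MB = 3636/400 = 9.090000. Since m = (1 + c)/(c + rr + e), the denominator satisfies c + rr + e = (1 + c)/m = (1 + 0) / 9.090000 ≈ 0.110011.
With c = 0 and e = 0.04, the reserve requirement is 0.110011 − 0 − 0.04 = 0.070011.

0.0700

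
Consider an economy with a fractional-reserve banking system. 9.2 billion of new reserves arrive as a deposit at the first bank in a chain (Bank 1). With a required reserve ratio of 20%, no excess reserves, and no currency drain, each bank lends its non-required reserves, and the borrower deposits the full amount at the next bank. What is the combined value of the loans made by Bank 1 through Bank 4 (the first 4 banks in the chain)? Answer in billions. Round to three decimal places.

21.727 billion

Bank i lends (1 − rr)^i of the original deposit: Bank 1 lends 9.2·0.8000 = 7.3600, Bank 2 lends 9.2·0.8000² = 5.8880, and so on.
Summing a geometric series: total = 9.2·[0.8000·(1 − 0.8000^4) / (1 − 0.8000)] ≈ 21.7267 billion.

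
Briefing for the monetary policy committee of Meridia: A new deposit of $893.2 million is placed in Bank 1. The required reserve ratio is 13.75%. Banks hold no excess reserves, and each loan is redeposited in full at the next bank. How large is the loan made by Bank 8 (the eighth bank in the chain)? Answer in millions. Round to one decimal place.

$273.5 million

Each bank lends a fraction (1 − rr) = 0.8625 of the deposit it receives, so Bank 8 receives 893.2·0.8625^7 and lends 893.2·0.8625^8 ≈ 273.5404 million.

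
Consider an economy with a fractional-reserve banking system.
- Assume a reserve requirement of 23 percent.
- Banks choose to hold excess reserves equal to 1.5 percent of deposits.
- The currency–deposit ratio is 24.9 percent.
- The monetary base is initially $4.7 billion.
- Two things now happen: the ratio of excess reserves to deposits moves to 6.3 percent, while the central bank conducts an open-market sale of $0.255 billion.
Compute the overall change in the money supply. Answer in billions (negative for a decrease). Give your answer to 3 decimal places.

Before: m₁ = (1 + 0.249) / (0.23 + 0.015 + 0.249) ≈ 2.52834, MB₁ = 4.7, so M₁ = 2.52834 × 4.7 ≈ 11.8832 billion.
After: m₂ = (1 + 0.249) / (0.23 + 0.063 + 0.249) ≈ 2.30443, MB₂ = 4.7 − 0.255 = 4.445, so M₂ = 2.30443 × 4.445 ≈ 10.2432 billion.
ΔM = M₂ − M₁ = 10.2432 − 11.8832 = -1.64 billion.

-1.640 billion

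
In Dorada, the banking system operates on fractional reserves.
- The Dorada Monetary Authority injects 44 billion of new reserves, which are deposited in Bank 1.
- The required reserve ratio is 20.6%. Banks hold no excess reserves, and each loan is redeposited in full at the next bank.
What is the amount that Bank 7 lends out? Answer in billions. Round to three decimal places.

8.754 billion

Each bank lends a fraction (1 − rr) = 0.7940 of the deposit it receives, so Bank 7 receives 44·0.7940^6 and lends 44·0.7940^7 ≈ 8.7538 billion.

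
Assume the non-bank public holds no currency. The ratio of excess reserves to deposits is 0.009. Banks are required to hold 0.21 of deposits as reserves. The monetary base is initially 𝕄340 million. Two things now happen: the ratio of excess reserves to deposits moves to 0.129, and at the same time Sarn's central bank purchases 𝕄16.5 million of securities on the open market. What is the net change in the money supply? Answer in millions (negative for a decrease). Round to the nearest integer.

-501 million

Before: m₁ = 1 / (0.21 + 0.009) ≈ 4.5662, MB₁ = 340, so M₁ = 4.5662 × 340 = 1552.508 million.
After: m₂ = 1 / (0.21 + 0.129) ≈ 2.9499, MB₂ = 340 + 16.5 = 356.5, so M₂ = 2.9499 × 356.5 ≈ 1051.6393 million.
ΔM = M₂ − M₁ = 1051.6393 − 1552.508 = -500.8687 million.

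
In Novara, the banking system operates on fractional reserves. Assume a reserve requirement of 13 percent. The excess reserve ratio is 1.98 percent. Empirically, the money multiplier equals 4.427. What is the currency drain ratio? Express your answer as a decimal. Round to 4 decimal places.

0.0983

Using m = 4.427. From m = (1 + c)/(c + rr + e), rearranging gives 1 + c = m·(c + rr + e), so c·(1 − m) = m·(rr + e) − 1.
Hence c = [m·(rr + e) − 1]/(1 − m) = [4.427 × (0.13 + 0.0198) − 1] / (1 − 4.427) ≈ 0.098289.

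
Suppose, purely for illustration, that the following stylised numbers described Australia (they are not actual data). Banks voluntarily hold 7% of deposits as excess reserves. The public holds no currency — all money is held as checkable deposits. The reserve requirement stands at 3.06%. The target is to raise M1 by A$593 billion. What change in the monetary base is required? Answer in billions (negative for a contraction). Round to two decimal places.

The money multiplier is m = 1 / (rr + e) = 1 / (0.0306 + 0.07) ≈ 9.940358.
ΔMB = ΔM / m = (+593) / 9.940358 ≈ 59.6558 billion.

A$59.66 billion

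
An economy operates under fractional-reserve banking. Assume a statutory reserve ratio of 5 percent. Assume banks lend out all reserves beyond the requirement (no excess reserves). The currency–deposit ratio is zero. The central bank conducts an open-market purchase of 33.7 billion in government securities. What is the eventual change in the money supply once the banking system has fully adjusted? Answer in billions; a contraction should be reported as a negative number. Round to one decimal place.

674.0 billion

The simple money multiplier is m = 1/rr = 1/0.05 = 20.
An open-market purchase increases the monetary base by 33.7 billion, so ΔM = m × ΔMB = 20 × 33.7 = 674 billion.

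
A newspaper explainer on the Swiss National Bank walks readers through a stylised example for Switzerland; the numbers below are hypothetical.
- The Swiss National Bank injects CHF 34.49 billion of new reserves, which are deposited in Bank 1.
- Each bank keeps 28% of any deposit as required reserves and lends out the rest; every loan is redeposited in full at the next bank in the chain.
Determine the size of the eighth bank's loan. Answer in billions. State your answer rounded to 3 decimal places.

CHF 2.491 billion

Each bank lends a fraction (1 − rr) = 0.7200 of the deposit it receives, so Bank 8 receives 34.49·0.7200^7 and lends 34.49·0.7200^8 ≈ 2.4909 billion.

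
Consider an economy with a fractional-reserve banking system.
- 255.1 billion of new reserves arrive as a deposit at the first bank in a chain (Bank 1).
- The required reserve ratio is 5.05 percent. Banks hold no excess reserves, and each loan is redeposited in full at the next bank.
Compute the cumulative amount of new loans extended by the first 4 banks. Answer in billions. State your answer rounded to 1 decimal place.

897.9 billion

Bank i lends (1 − rr)^i of the original deposit: Bank 1 lends 255.1·0.9495 ≈ 242.2174, Bank 2 lends 255.1·0.9495² ≈ 229.9855, and so on.
Summing a geometric series: total = 255.1·[0.9495·(1 − 0.9495^4) / (1 − 0.9495)] ≈ 897.9176 billion.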